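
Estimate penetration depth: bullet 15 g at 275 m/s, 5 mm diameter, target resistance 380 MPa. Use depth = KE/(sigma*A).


A = pi*(d/2)^2 = pi*(5/2)^2 = 19.635 mm^2
E = 0.5*m*v^2 = 0.5*0.015*275^2 = 567.188 J
depth = E/(sigma*A) = 567.188 J / (380 MPa * 19.635 mm^2) = 567.188/(380 * 19.635) m = 0.0760174 m ≈ 76.02 mm

76.02 mm


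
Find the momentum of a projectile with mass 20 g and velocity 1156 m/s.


p = m*v = 0.02*1156 = 23.12 kg·m/s

23.12 kg·m/s


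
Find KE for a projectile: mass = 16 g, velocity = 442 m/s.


E = 0.5*m*v^2 = 0.5*0.016*442^2 = 1563 J

1563 J


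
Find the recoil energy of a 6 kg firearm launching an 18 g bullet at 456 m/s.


v_r = m_p*v_p/m_gun = 0.018*456/6 = 1.368 m/s, E_r = 0.5*m_gun*v_r^2 = 0.5*6*1.368^2 = 5.614 J

5.614 J


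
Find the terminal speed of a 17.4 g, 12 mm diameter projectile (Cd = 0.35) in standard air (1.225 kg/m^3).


A = pi*(d/2)^2 = pi*(12/2000)^2 = 1.13097e-04 m^2
vt = sqrt(2mg/(Cd*rho*A)) = sqrt(2*0.0174*9.81/(0.35 * 1.225 * 1.13097e-04)) = 83.91 m/s

83.91 m/s


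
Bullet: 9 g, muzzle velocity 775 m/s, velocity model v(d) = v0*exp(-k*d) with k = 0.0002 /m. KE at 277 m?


v = v0*exp(-k*d) = 775*exp(-0.0002*277) = 733.233 m/s
E = 0.5*m*v^2 = 0.5*0.009*733.233^2 = 2419 J

2419 J


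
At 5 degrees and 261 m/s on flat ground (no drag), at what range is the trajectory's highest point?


R = v0^2*sin(2*theta)/g = 261^2*sin(2*5°)/9.81 = 1205.82 m
apex_dist = R/2 = 1205.82/2 = 602.9 m

602.9 m


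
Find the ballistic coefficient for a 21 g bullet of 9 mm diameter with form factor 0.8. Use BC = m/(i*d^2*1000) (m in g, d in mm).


BC = m/(i*d^2*1000) = 21/(0.8 * 9^2 * 1000) = 0.0003241

0.0003241


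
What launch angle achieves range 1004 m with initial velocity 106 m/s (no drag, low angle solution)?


sin(2*theta) = R*g/v0^2 = 1004*9.81/106^2 = 0.876579, theta = arcsin(0.876579)/2 = 30.62°

30.62 degrees


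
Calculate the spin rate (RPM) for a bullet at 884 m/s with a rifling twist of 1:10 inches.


twist_m = 10*0.0254 = 0.254 m
spin = v/twist = 884/0.254 = 3480.315 rev/s
RPM = spin*60 = 3480.315*60 ≈ 208819 RPM

208819 RPM


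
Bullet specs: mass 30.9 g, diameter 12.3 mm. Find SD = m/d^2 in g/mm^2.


SD = m/d^2 = 30.9/12.3^2 = 0.2042 g/mm^2

0.2042 g/mm^2


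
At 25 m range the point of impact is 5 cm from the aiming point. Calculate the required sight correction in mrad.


1 mrad subtends 1 cm per 10 m of range, so adj = error_cm / (dist_m / 10) = 5 / (25/10) = 2 mrad

2 mrad


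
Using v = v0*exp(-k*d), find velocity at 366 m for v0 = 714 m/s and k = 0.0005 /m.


v = v0*exp(-k*d) = 714*exp(-0.0005*366) = 594.6 m/s

594.6 m/s


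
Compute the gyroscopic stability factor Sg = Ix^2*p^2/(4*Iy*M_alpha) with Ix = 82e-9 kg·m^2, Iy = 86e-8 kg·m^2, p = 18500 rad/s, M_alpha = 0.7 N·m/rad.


Sg = Ix^2 * p^2 / (4 * Iy * M_alpha) = (82e-9)^2 * 18500^2 / (4 * 86e-8 * 0.7) = 0.9557

0.9557


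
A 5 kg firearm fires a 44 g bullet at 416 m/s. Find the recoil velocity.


v_recoil = m_p * v_p / m_gun = 0.044 * 416 / 5 = 3.661 m/s

3.661 m/s


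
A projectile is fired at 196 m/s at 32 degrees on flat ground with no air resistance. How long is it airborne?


T = 2*v0*sin(theta)/g = 2*196*sin(32°)/9.81 = 21.18 s

21.18 s


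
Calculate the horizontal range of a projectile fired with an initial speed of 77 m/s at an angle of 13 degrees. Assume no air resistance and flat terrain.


R = v0^2 * sin(2*theta) / g = 77^2 * sin(2*13°) / 9.81 = 264.9 m

264.9 m


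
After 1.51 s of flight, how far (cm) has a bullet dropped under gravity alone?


drop = 0.5*g*t^2 = 0.5*9.81*1.51^2 = 11.1839 m ≈ 1118 cm

1118 cm


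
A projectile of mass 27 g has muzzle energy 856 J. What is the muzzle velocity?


v = sqrt(2*E/m) = sqrt(2*856/0.027) = 251.8 m/s

251.8 m/s


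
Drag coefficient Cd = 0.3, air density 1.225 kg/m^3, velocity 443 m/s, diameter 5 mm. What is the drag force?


A = pi*(d/2)^2 = pi*(5/2000)^2 = 1.96350e-05 m^2
Fd = 0.5*Cd*rho*A*v^2 = 0.5*0.3*1.225*1.96350e-05*443^2 = 0.7081 N

0.7081 N


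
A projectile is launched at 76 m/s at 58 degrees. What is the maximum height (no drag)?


H = (v0*sin(theta))^2 / (2g) = (76*sin(58°))^2 / (2*9.81) = 211.7 m

211.7 m


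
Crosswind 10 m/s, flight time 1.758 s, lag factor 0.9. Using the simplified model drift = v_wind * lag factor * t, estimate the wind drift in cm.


drift = v_wind * lag * t = 10 * 0.9 * 1.758 = 15.822 m ≈ 1582 cm

1582 cm


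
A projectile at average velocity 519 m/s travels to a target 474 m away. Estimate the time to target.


t = d/v = 474/519 = 0.9133 s

0.9133 s


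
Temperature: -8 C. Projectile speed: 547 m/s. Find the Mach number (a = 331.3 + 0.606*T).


a = 331.3 + 0.606*(-8) = 326.452 m/s
M = v/a = 547/326.452 = 1.676

1.676


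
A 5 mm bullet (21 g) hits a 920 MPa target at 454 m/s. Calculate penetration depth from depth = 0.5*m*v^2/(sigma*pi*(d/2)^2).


A = pi*(d/2)^2 = pi*(5/2)^2 = 19.635 mm^2
E = 0.5*m*v^2 = 0.5*0.021*454^2 = 2164.22 J
depth = E/(sigma*A) = 2164.22 J / (920 MPa * 19.635 mm^2) = 2164.22/(920 * 19.635) m = 0.119807 m ≈ 119.8 mm

119.8 mm


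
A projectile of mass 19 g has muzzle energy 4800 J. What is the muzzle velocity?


v = sqrt(2*E/m) = sqrt(2*4800/0.019) = 710.8 m/s

710.8 m/s


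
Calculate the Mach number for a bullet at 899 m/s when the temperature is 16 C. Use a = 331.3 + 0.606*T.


a = 331.3 + 0.606*(16) = 340.996 m/s
M = v/a = 899/340.996 = 2.636

2.636


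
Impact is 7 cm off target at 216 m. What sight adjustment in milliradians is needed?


1 mrad subtends 1 cm per 10 m of range, so adj = error_cm / (dist_m / 10) = 7 / (216/10) = 0.3241 mrad

0.3241 mrad


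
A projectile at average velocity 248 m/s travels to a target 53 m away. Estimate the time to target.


t = d/v = 53/248 = 0.2137 s

0.2137 s


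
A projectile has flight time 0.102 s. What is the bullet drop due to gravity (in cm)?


drop = 0.5*g*t^2 = 0.5*9.81*0.102^2 = 0.0510316 m ≈ 5.103 cm

5.103 cm


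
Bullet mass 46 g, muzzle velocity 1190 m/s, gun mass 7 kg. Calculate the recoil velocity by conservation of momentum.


v_recoil = m_p * v_p / m_gun = 0.046 * 1190 / 7 = 7.82 m/s

7.82 m/s


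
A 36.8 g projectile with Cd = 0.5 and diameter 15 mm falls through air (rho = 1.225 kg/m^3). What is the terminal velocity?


A = pi*(d/2)^2 = pi*(15/2000)^2 = 1.76715e-04 m^2
vt = sqrt(2mg/(Cd*rho*A)) = sqrt(2*0.0368*9.81/(0.5 * 1.225 * 1.76715e-04)) = 81.67 m/s

81.67 m/s


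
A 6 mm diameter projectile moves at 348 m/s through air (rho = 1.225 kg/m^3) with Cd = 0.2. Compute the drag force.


A = pi*(d/2)^2 = pi*(6/2000)^2 = 2.82743e-05 m^2
Fd = 0.5*Cd*rho*A*v^2 = 0.5*0.2*1.225*2.82743e-05*348^2 = 0.4195 N

0.4195 N


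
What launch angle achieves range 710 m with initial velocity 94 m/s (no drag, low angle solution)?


sin(2*theta) = R*g/v0^2 = 710*9.81/94^2 = 0.788264, theta = arcsin(0.788264)/2 = 26.01°

26.01 degrees


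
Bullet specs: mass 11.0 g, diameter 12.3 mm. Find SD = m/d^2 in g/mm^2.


SD = m/d^2 = 11.0/12.3^2 = 0.07271 g/mm^2

0.07271 g/mm^2


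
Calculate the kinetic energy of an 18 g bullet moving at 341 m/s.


E = 0.5*m*v^2 = 0.5*0.018*341^2 = 1047 J

1047 J


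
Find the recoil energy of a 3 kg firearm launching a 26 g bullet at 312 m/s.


v_r = m_p*v_p/m_gun = 0.026*312/3 = 2.704 m/s, E_r = 0.5*m_gun*v_r^2 = 0.5*3*2.704^2 = 10.97 J

10.97 J


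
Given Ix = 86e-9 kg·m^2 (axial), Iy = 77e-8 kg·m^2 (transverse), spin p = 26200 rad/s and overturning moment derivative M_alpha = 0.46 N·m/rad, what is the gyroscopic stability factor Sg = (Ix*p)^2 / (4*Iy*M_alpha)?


Sg = Ix^2 * p^2 / (4 * Iy * M_alpha) = (86e-9)^2 * 26200^2 / (4 * 77e-8 * 0.46) = 3.583

3.583


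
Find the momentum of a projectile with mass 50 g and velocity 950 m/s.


p = m*v = 0.05*950 = 47.5 kg·m/s

47.5 kg·m/s


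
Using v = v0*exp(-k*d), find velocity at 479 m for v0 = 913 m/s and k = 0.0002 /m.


v = v0*exp(-k*d) = 913*exp(-0.0002*479) = 829.6 m/s

829.6 m/s


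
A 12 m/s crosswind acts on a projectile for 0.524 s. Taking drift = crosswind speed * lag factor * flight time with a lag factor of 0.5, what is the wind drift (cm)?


drift = v_wind * lag * t = 12 * 0.5 * 0.524 = 3.144 m ≈ 314.4 cm

314.4 cm


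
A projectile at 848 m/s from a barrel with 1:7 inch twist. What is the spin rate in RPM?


twist_m = 7*0.0254 = 0.1778 m
spin = v/twist = 848/0.1778 = 4769.404 rev/s
RPM = spin*60 = 4769.404*60 ≈ 286164 RPM

286164 RPM


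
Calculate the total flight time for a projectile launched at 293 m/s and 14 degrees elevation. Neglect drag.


T = 2*v0*sin(theta)/g = 2*293*sin(14°)/9.81 = 14.45 s

14.45 s


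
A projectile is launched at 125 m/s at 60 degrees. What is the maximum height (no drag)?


H = (v0*sin(theta))^2 / (2g) = (125*sin(60°))^2 / (2*9.81) = 597.3 m

597.3 m


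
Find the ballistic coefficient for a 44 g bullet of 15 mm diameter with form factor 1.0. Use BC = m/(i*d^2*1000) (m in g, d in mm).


BC = m/(i*d^2*1000) = 44/(1.0 * 15^2 * 1000) = 0.0001956

0.0001956


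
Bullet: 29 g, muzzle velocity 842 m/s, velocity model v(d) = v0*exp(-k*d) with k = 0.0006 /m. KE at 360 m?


v = v0*exp(-k*d) = 842*exp(-0.0006*360) = 678.429 m/s
E = 0.5*m*v^2 = 0.5*0.029*678.429^2 = 6674 J

6674 J


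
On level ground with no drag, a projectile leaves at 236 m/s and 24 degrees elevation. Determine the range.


R = v0^2 * sin(2*theta) / g = 236^2 * sin(2*24°) / 9.81 = 4219 m

4219 m


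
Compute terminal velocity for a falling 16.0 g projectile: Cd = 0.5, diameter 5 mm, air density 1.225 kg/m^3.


A = pi*(d/2)^2 = pi*(5/2000)^2 = 1.96350e-05 m^2
vt = sqrt(2mg/(Cd*rho*A)) = sqrt(2*0.016*9.81/(0.5 * 1.225 * 1.96350e-05)) = 161.6 m/s

161.6 m/s


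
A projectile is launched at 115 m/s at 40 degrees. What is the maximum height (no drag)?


H = (v0*sin(theta))^2 / (2g) = (115*sin(40°))^2 / (2*9.81) = 278.5 m

278.5 m


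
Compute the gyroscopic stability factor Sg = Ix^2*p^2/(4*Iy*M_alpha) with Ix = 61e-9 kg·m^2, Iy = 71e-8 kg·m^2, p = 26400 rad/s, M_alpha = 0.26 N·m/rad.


Sg = Ix^2 * p^2 / (4 * Iy * M_alpha) = (61e-9)^2 * 26400^2 / (4 * 71e-8 * 0.26) = 3.512

3.512


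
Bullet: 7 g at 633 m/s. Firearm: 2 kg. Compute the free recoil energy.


v_r = m_p*v_p/m_gun = 0.007*633/2 = 2.2155 m/s, E_r = 0.5*m_gun*v_r^2 = 0.5*2*2.2155^2 = 4.908 J

4.908 J


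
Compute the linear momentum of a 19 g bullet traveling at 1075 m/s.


p = m*v = 0.019*1075 = 20.43 kg·m/s

20.43 kg·m/s


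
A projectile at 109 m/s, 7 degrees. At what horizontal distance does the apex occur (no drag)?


R = v0^2*sin(2*theta)/g = 109^2*sin(2*7°)/9.81 = 292.994 m
apex_dist = R/2 = 292.994/2 = 146.5 m

146.5 m


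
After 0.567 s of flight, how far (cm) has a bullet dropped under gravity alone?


drop = 0.5*g*t^2 = 0.5*9.81*0.567^2 = 1.5769 m ≈ 157.7 cm

157.7 cm


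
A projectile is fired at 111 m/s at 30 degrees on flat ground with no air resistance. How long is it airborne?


T = 2*v0*sin(theta)/g = 2*111*sin(30°)/9.81 = 11.31 s

11.31 s


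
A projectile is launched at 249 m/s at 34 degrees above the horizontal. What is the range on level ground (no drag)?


R = v0^2 * sin(2*theta) / g = 249^2 * sin(2*34°) / 9.81 = 5860 m

5860 m


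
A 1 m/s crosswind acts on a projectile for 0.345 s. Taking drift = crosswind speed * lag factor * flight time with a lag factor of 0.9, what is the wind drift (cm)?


drift = v_wind * lag * t = 1 * 0.9 * 0.345 = 0.3105 m ≈ 31.05 cm

31.05 cm


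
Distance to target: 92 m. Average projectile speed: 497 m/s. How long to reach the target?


t = d/v = 92/497 = 0.1851 s

0.1851 s


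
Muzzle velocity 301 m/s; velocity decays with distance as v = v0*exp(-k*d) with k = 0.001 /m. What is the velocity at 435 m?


v = v0*exp(-k*d) = 301*exp(-0.001*435) = 194.8 m/s

194.8 m/s


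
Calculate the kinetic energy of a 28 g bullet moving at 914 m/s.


E = 0.5*m*v^2 = 0.5*0.028*914^2 = 11696 J

11696 J


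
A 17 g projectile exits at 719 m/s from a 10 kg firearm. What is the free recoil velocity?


v_recoil = m_p * v_p / m_gun = 0.017 * 719 / 10 = 1.222 m/s

1.222 m/s


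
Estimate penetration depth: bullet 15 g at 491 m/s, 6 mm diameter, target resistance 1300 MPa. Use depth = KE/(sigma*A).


A = pi*(d/2)^2 = pi*(6/2)^2 = 28.2743 mm^2
E = 0.5*m*v^2 = 0.5*0.015*491^2 = 1808.11 J
depth = E/(sigma*A) = 1808.11 J / (1300 MPa * 28.2743 mm^2) = 1808.11/(1300 * 28.2743) m = 0.0491913 m ≈ 49.19 mm

49.19 mm


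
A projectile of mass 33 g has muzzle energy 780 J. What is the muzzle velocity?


v = sqrt(2*E/m) = sqrt(2*780/0.033) = 217.4 m/s

217.4 m/s


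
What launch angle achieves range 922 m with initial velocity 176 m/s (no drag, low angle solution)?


sin(2*theta) = R*g/v0^2 = 922*9.81/176^2 = 0.291994, theta = arcsin(0.291994)/2 = 8.489°

8.489 degrees


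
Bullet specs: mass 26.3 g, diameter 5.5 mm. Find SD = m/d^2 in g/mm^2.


SD = m/d^2 = 26.3/5.5^2 = 0.8694 g/mm^2

0.8694 g/mm^2


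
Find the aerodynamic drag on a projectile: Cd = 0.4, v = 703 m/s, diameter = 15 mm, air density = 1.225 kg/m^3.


A = pi*(d/2)^2 = pi*(15/2000)^2 = 1.76715e-04 m^2
Fd = 0.5*Cd*rho*A*v^2 = 0.5*0.4*1.225*1.76715e-04*703^2 = 21.4 N

21.4 N


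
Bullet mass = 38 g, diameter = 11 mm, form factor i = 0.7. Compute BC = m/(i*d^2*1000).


BC = m/(i*d^2*1000) = 38/(0.7 * 11^2 * 1000) = 0.0004486

0.0004486


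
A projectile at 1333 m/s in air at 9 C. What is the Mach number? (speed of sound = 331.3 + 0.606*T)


a = 331.3 + 0.606*(9) = 336.754 m/s
M = v/a = 1333/336.754 = 3.958

3.958


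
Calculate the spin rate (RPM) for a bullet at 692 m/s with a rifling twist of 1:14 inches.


twist_m = 14*0.0254 = 0.3556 m
spin = v/twist = 692/0.3556 = 1946.007 rev/s
RPM = spin*60 = 1946.007*60 ≈ 116760 RPM

116760 RPM


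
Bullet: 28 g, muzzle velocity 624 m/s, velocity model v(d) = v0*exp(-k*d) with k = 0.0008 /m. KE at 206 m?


v = v0*exp(-k*d) = 624*exp(-0.0008*206) = 529.191 m/s
E = 0.5*m*v^2 = 0.5*0.028*529.191^2 = 3921 J

3921 J


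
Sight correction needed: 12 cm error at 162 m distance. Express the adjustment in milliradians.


1 mrad subtends 1 cm per 10 m of range, so adj = error_cm / (dist_m / 10) = 12 / (162/10) = 0.7407 mrad

0.7407 mrad


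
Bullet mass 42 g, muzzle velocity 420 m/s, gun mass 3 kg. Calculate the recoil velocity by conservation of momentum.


v_recoil = m_p * v_p / m_gun = 0.042 * 420 / 3 = 5.88 m/s

5.88 m/s


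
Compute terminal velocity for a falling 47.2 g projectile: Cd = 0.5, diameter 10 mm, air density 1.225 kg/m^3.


A = pi*(d/2)^2 = pi*(10/2000)^2 = 7.85398e-05 m^2
vt = sqrt(2mg/(Cd*rho*A)) = sqrt(2*0.0472*9.81/(0.5 * 1.225 * 7.85398e-05)) = 138.7 m/s

138.7 m/s


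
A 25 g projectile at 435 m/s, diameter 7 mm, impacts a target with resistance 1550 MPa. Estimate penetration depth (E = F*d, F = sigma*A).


A = pi*(d/2)^2 = pi*(7/2)^2 = 38.4845 mm^2
E = 0.5*m*v^2 = 0.5*0.025*435^2 = 2365.31 J
depth = E/(sigma*A) = 2365.31 J / (1550 MPa * 38.4845 mm^2) = 2365.31/(1550 * 38.4845) m = 0.0396525 m ≈ 39.65 mm

39.65 mm


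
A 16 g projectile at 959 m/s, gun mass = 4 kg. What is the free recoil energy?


v_r = m_p*v_p/m_gun = 0.016*959/4 = 3.836 m/s, E_r = 0.5*m_gun*v_r^2 = 0.5*4*3.836^2 = 29.43 J

29.43 J


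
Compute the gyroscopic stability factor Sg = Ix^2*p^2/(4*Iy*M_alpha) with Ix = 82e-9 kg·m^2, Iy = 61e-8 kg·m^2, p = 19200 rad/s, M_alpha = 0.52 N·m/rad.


Sg = Ix^2 * p^2 / (4 * Iy * M_alpha) = (82e-9)^2 * 19200^2 / (4 * 61e-8 * 0.52) = 1.954

1.954


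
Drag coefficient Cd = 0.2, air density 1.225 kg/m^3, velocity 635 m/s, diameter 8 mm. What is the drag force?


A = pi*(d/2)^2 = pi*(8/2000)^2 = 5.02655e-05 m^2
Fd = 0.5*Cd*rho*A*v^2 = 0.5*0.2*1.225*5.02655e-05*635^2 = 2.483 N

2.483 N


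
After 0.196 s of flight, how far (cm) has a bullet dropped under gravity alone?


drop = 0.5*g*t^2 = 0.5*9.81*0.196^2 = 0.18843 m ≈ 18.84 cm

18.84 cm


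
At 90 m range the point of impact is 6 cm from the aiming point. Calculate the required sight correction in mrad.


1 mrad subtends 1 cm per 10 m of range, so adj = error_cm / (dist_m / 10) = 6 / (90/10) = 0.6667 mrad

0.6667 mrad


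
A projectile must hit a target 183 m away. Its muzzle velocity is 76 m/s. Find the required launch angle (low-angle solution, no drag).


sin(2*theta) = R*g/v0^2 = 183*9.81/76^2 = 0.310809, theta = arcsin(0.310809)/2 = 9.054°

9.054 degrees


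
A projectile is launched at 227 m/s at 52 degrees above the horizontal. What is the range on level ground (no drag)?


R = v0^2 * sin(2*theta) / g = 227^2 * sin(2*52°) / 9.81 = 5097 m

5097 m


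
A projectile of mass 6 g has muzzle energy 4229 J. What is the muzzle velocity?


v = sqrt(2*E/m) = sqrt(2*4229/0.006) = 1187 m/s

1187 m/s


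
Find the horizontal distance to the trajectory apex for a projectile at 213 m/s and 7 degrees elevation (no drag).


R = v0^2*sin(2*theta)/g = 213^2*sin(2*7°)/9.81 = 1118.83 m
apex_dist = R/2 = 1118.83/2 = 559.4 m

559.4 m


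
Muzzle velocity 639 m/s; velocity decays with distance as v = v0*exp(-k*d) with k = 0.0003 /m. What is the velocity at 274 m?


v = v0*exp(-k*d) = 639*exp(-0.0003*274) = 588.6 m/s

588.6 m/s


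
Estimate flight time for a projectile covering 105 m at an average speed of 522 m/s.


t = d/v = 105/522 = 0.2011 s

0.2011 s


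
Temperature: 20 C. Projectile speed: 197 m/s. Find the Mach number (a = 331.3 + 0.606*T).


a = 331.3 + 0.606*(20) = 343.42 m/s
M = v/a = 197/343.42 = 0.5736

0.5736


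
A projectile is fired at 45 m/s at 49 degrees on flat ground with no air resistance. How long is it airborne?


T = 2*v0*sin(theta)/g = 2*45*sin(49°)/9.81 = 6.924 s

6.924 s


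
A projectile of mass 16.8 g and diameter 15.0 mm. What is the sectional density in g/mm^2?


SD = m/d^2 = 16.8/15.0^2 = 0.07467 g/mm^2

0.07467 g/mm^2


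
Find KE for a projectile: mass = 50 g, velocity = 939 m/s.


E = 0.5*m*v^2 = 0.5*0.05*939^2 = 22043 J

22043 J


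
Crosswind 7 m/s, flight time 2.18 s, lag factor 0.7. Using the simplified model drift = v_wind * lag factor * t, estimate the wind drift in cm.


drift = v_wind * lag * t = 7 * 0.7 * 2.18 = 10.682 m ≈ 1068 cm

1068 cm


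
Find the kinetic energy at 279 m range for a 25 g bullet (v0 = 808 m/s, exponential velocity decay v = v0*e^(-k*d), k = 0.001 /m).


v = v0*exp(-k*d) = 808*exp(-0.001*279) = 611.284 m/s
E = 0.5*m*v^2 = 0.5*0.025*611.284^2 = 4671 J

4671 J


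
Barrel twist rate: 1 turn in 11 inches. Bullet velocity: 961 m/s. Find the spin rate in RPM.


twist_m = 11*0.0254 = 0.2794 m
spin = v/twist = 961/0.2794 = 3439.513 rev/s
RPM = spin*60 = 3439.513*60 ≈ 206371 RPM

206371 RPM


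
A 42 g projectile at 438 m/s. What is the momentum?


p = m*v = 0.042*438 = 18.4 kg·m/s

18.4 kg·m/s


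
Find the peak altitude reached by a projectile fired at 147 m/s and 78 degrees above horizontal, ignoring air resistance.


H = (v0*sin(theta))^2 / (2g) = (147*sin(78°))^2 / (2*9.81) = 1054 m

1054 m


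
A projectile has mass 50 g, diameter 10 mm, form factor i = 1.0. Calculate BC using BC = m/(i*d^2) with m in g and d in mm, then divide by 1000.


BC = m/(i*d^2*1000) = 50/(1.0 * 10^2 * 1000) = 0.0005

0.0005


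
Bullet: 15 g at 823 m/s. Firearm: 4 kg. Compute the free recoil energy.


v_r = m_p*v_p/m_gun = 0.015*823/4 = 3.08625 m/s, E_r = 0.5*m_gun*v_r^2 = 0.5*4*3.08625^2 = 19.05 J

19.05 J


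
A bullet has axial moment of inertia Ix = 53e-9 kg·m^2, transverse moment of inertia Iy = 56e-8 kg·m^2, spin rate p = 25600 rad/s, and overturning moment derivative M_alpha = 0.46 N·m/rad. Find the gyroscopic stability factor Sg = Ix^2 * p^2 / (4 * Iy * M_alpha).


Sg = Ix^2 * p^2 / (4 * Iy * M_alpha) = (53e-9)^2 * 25600^2 / (4 * 56e-8 * 0.46) = 1.787

1.787


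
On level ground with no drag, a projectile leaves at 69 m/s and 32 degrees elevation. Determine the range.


R = v0^2 * sin(2*theta) / g = 69^2 * sin(2*32°) / 9.81 = 436.2 m

436.2 m


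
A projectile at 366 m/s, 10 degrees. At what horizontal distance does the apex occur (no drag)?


R = v0^2*sin(2*theta)/g = 366^2*sin(2*10°)/9.81 = 4670.3 m
apex_dist = R/2 = 4670.3/2 = 2335 m

2335 m


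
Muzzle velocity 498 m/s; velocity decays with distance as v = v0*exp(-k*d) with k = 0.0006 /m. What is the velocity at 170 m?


v = v0*exp(-k*d) = 498*exp(-0.0006*170) = 449.7 m/s

449.7 m/s


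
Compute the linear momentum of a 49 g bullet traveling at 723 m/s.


p = m*v = 0.049*723 = 35.43 kg·m/s

35.43 kg·m/s


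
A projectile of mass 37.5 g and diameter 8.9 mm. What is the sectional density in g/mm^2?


SD = m/d^2 = 37.5/8.9^2 = 0.4734 g/mm^2

0.4734 g/mm^2


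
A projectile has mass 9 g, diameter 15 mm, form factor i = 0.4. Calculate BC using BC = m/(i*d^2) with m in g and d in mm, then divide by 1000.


BC = m/(i*d^2*1000) = 9/(0.4 * 15^2 * 1000) = 0.0001

0.0001


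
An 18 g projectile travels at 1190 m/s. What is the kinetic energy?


E = 0.5*m*v^2 = 0.5*0.018*1190^2 = 12745 J

12745 J


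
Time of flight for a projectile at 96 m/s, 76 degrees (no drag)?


T = 2*v0*sin(theta)/g = 2*96*sin(76°)/9.81 = 18.99 s

18.99 s


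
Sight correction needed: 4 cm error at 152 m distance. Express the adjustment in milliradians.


1 mrad subtends 1 cm per 10 m of range, so adj = error_cm / (dist_m / 10) = 4 / (152/10) = 0.2632 mrad

0.2632 mrad


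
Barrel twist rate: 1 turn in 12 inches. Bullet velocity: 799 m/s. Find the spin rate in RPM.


twist_m = 12*0.0254 = 0.3048 m
spin = v/twist = 799/0.3048 = 2621.391 rev/s
RPM = spin*60 = 2621.391*60 ≈ 157283 RPM

157283 RPM


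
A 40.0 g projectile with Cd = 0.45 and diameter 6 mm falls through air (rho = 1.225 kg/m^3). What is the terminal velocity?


A = pi*(d/2)^2 = pi*(6/2000)^2 = 2.82743e-05 m^2
vt = sqrt(2mg/(Cd*rho*A)) = sqrt(2*0.04*9.81/(0.45 * 1.225 * 2.82743e-05)) = 224.4 m/s

224.4 m/s


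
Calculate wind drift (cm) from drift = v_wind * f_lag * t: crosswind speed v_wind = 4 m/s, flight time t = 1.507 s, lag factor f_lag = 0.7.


drift = v_wind * lag * t = 4 * 0.7 * 1.507 = 4.2196 m ≈ 422 cm

422 cm


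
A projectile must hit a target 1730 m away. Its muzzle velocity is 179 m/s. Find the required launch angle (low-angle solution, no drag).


sin(2*theta) = R*g/v0^2 = 1730*9.81/179^2 = 0.529674, theta = arcsin(0.529674)/2 = 15.99°

15.99 degrees


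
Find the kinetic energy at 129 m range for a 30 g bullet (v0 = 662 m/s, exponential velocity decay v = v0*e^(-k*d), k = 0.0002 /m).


v = v0*exp(-k*d) = 662*exp(-0.0002*129) = 645.139 m/s
E = 0.5*m*v^2 = 0.5*0.03*645.139^2 = 6243 J

6243 J


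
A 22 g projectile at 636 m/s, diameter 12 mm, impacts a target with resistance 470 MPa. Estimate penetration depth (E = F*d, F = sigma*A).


A = pi*(d/2)^2 = pi*(12/2)^2 = 113.097 mm^2
E = 0.5*m*v^2 = 0.5*0.022*636^2 = 4449.46 J
depth = E/(sigma*A) = 4449.46 J / (470 MPa * 113.097 mm^2) = 4449.46/(470 * 113.097) m = 0.083706 m ≈ 83.71 mm

83.71 mm


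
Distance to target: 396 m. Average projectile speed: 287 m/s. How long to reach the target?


t = d/v = 396/287 = 1.38 s

1.38 s


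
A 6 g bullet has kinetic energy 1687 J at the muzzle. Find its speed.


v = sqrt(2*E/m) = sqrt(2*1687/0.006) = 749.9 m/s

749.9 m/s


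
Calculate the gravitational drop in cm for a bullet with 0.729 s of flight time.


drop = 0.5*g*t^2 = 0.5*9.81*0.729^2 = 2.60672 m ≈ 260.7 cm

260.7 cm


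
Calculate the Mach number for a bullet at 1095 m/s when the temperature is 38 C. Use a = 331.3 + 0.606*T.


a = 331.3 + 0.606*(38) = 354.328 m/s
M = v/a = 1095/354.328 = 3.09

3.09


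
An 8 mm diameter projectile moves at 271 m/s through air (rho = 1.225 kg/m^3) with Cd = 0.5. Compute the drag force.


A = pi*(d/2)^2 = pi*(8/2000)^2 = 5.02655e-05 m^2
Fd = 0.5*Cd*rho*A*v^2 = 0.5*0.5*1.225*5.02655e-05*271^2 = 1.131 N

1.131 N


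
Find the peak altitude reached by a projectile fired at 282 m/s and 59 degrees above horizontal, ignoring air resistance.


H = (v0*sin(theta))^2 / (2g) = (282*sin(59°))^2 / (2*9.81) = 2978 m

2978 m


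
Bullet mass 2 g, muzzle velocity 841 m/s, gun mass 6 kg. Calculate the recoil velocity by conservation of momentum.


v_recoil = m_p * v_p / m_gun = 0.002 * 841 / 6 = 0.2803 m/s

0.2803 m/s


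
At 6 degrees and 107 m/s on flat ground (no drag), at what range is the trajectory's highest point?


R = v0^2*sin(2*theta)/g = 107^2*sin(2*6°)/9.81 = 242.648 m
apex_dist = R/2 = 242.648/2 = 121.3 m

121.3 m


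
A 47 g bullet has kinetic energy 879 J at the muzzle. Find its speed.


v = sqrt(2*E/m) = sqrt(2*879/0.047) = 193.4 m/s

193.4 m/s


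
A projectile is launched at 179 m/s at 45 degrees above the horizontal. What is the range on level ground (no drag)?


R = v0^2 * sin(2*theta) / g = 179^2 * sin(2*45°) / 9.81 = 3266 m

3266 m


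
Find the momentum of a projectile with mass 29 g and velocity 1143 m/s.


p = m*v = 0.029*1143 = 33.15 kg·m/s

33.15 kg·m/s


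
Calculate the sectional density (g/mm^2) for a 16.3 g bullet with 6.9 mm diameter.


SD = m/d^2 = 16.3/6.9^2 = 0.3424 g/mm^2

0.3424 g/mm^2


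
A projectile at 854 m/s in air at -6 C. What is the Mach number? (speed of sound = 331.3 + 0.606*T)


a = 331.3 + 0.606*(-6) = 327.664 m/s
M = v/a = 854/327.664 = 2.606

2.606


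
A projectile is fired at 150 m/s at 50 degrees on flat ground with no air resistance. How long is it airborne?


T = 2*v0*sin(theta)/g = 2*150*sin(50°)/9.81 = 23.43 s

23.43 s


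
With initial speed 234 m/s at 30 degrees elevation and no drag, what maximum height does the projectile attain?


H = (v0*sin(theta))^2 / (2g) = (234*sin(30°))^2 / (2*9.81) = 697.7 m

697.7 m


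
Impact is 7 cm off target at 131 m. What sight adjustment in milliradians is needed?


1 mrad subtends 1 cm per 10 m of range, so adj = error_cm / (dist_m / 10) = 7 / (131/10) = 0.5344 mrad

0.5344 mrad


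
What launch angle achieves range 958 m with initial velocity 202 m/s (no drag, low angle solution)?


sin(2*theta) = R*g/v0^2 = 958*9.81/202^2 = 0.23032, theta = arcsin(0.23032)/2 = 6.658°

6.658 degrees


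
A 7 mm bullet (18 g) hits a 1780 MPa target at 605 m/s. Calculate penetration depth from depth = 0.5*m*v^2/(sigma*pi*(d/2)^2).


A = pi*(d/2)^2 = pi*(7/2)^2 = 38.4845 mm^2
E = 0.5*m*v^2 = 0.5*0.018*605^2 = 3294.22 J
depth = E/(sigma*A) = 3294.22 J / (1780 MPa * 38.4845 mm^2) = 3294.22/(1780 * 38.4845) m = 0.0480892 m ≈ 48.09 mm

48.09 mm


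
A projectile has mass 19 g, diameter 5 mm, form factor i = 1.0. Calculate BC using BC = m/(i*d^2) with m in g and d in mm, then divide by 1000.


BC = m/(i*d^2*1000) = 19/(1.0 * 5^2 * 1000) = 0.00076

0.00076


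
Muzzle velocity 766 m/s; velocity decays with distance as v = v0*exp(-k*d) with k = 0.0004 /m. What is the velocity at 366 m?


v = v0*exp(-k*d) = 766*exp(-0.0004*366) = 661.7 m/s

661.7 m/s


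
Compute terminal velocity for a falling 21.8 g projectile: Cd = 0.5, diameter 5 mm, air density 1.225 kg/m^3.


A = pi*(d/2)^2 = pi*(5/2000)^2 = 1.96350e-05 m^2
vt = sqrt(2mg/(Cd*rho*A)) = sqrt(2*0.0218*9.81/(0.5 * 1.225 * 1.96350e-05)) = 188.6 m/s

188.6 m/s


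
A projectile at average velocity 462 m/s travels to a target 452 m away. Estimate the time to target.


t = d/v = 452/462 = 0.9784 s

0.9784 s


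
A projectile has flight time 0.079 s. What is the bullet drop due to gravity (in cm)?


drop = 0.5*g*t^2 = 0.5*9.81*0.079^2 = 0.0306121 m ≈ 3.061 cm

3.061 cm


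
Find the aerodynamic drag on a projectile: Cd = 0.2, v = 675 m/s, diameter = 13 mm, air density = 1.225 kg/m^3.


A = pi*(d/2)^2 = pi*(13/2000)^2 = 1.32732e-04 m^2
Fd = 0.5*Cd*rho*A*v^2 = 0.5*0.2*1.225*1.32732e-04*675^2 = 7.408 N

7.408 N


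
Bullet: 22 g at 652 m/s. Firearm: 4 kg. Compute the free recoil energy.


v_r = m_p*v_p/m_gun = 0.022*652/4 = 3.586 m/s, E_r = 0.5*m_gun*v_r^2 = 0.5*4*3.586^2 = 25.72 J

25.72 J


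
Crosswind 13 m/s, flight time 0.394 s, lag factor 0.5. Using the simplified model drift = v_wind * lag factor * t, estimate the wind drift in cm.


drift = v_wind * lag * t = 13 * 0.5 * 0.394 = 2.561 m ≈ 256.1 cm

256.1 cm


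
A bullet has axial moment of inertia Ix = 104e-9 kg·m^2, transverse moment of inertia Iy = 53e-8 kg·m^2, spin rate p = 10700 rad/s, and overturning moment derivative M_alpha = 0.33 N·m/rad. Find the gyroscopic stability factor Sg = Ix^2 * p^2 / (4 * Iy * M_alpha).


Sg = Ix^2 * p^2 / (4 * Iy * M_alpha) = (104e-9)^2 * 10700^2 / (4 * 53e-8 * 0.33) = 1.77

1.77


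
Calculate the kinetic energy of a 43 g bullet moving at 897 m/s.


E = 0.5*m*v^2 = 0.5*0.043*897^2 = 17299 J

17299 J


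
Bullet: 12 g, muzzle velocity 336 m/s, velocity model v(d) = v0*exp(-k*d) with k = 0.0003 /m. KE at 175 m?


v = v0*exp(-k*d) = 336*exp(-0.0003*175) = 318.815 m/s
E = 0.5*m*v^2 = 0.5*0.012*318.815^2 = 609.9 J

609.9 J


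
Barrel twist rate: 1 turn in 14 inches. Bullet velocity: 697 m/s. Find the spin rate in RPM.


twist_m = 14*0.0254 = 0.3556 m
spin = v/twist = 697/0.3556 = 1960.067 rev/s
RPM = spin*60 = 1960.067*60 ≈ 117604 RPM

117604 RPM


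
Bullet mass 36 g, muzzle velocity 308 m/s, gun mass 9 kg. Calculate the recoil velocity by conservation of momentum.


v_recoil = m_p * v_p / m_gun = 0.036 * 308 / 9 = 1.232 m/s

1.232 m/s


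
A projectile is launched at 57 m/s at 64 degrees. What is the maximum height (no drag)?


H = (v0*sin(theta))^2 / (2g) = (57*sin(64°))^2 / (2*9.81) = 133.8 m

133.8 m


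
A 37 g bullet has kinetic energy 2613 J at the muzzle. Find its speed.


v = sqrt(2*E/m) = sqrt(2*2613/0.037) = 375.8 m/s

375.8 m/s


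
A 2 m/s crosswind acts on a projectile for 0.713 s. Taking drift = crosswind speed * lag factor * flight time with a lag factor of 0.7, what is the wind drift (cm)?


drift = v_wind * lag * t = 2 * 0.7 * 0.713 = 0.9982 m ≈ 99.82 cm

99.82 cm


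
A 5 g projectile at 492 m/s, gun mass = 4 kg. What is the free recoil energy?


v_r = m_p*v_p/m_gun = 0.005*492/4 = 0.615 m/s, E_r = 0.5*m_gun*v_r^2 = 0.5*4*0.615^2 = 0.7564 J

0.7564 J


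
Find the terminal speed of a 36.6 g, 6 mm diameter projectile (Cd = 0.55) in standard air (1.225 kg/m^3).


A = pi*(d/2)^2 = pi*(6/2000)^2 = 2.82743e-05 m^2
vt = sqrt(2mg/(Cd*rho*A)) = sqrt(2*0.0366*9.81/(0.55 * 1.225 * 2.82743e-05)) = 194.2 m/s

194.2 m/s


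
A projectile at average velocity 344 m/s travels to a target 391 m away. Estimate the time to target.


t = d/v = 391/344 = 1.137 s

1.137 s


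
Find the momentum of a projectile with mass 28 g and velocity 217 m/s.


p = m*v = 0.028*217 = 6.076 kg·m/s

6.076 kg·m/s


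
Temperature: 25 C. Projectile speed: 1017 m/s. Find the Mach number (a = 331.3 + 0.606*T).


a = 331.3 + 0.606*(25) = 346.45 m/s
M = v/a = 1017/346.45 = 2.935

2.935


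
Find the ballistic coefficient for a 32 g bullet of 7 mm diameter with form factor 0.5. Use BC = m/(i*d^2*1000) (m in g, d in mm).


BC = m/(i*d^2*1000) = 32/(0.5 * 7^2 * 1000) = 0.001306

0.001306


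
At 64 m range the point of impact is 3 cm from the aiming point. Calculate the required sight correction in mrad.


1 mrad subtends 1 cm per 10 m of range, so adj = error_cm / (dist_m / 10) = 3 / (64/10) = 0.4688 mrad

0.4688 mrad


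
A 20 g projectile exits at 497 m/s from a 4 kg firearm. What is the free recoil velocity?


v_recoil = m_p * v_p / m_gun = 0.02 * 497 / 4 = 2.485 m/s

2.485 m/s


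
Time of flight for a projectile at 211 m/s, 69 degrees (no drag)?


T = 2*v0*sin(theta)/g = 2*211*sin(69°)/9.81 = 40.16 s

40.16 s


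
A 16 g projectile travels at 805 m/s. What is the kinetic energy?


E = 0.5*m*v^2 = 0.5*0.016*805^2 = 5184 J

5184 J


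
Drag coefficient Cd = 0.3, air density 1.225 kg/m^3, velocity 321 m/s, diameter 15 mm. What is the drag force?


A = pi*(d/2)^2 = pi*(15/2000)^2 = 1.76715e-04 m^2
Fd = 0.5*Cd*rho*A*v^2 = 0.5*0.3*1.225*1.76715e-04*321^2 = 3.346 N

3.346 N


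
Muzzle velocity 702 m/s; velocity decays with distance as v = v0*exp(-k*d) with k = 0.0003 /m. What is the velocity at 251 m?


v = v0*exp(-k*d) = 702*exp(-0.0003*251) = 651.1 m/s

651.1 m/s


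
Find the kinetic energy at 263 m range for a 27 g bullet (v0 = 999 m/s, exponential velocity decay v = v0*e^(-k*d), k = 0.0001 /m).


v = v0*exp(-k*d) = 999*exp(-0.0001*263) = 973.069 m/s
E = 0.5*m*v^2 = 0.5*0.027*973.069^2 = 12783 J

12783 J


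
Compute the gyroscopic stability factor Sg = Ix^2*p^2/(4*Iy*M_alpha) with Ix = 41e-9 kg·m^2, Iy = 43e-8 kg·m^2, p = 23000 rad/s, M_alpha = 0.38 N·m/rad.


Sg = Ix^2 * p^2 / (4 * Iy * M_alpha) = (41e-9)^2 * 23000^2 / (4 * 43e-8 * 0.38) = 1.361

1.361


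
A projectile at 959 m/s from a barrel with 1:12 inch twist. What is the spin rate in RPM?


twist_m = 12*0.0254 = 0.3048 m
spin = v/twist = 959/0.3048 = 3146.325 rev/s
RPM = spin*60 = 3146.325*60 ≈ 188780 RPM

188780 RPM


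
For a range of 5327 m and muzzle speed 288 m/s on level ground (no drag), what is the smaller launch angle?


sin(2*theta) = R*g/v0^2 = 5327*9.81/288^2 = 0.630038, theta = arcsin(0.630038)/2 = 19.53°

19.53 degrees


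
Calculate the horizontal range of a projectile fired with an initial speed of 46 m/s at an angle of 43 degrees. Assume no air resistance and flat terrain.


R = v0^2 * sin(2*theta) / g = 46^2 * sin(2*43°) / 9.81 = 215.2 m

215.2 m


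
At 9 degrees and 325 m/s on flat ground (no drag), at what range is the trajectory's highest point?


R = v0^2*sin(2*theta)/g = 325^2*sin(2*9°)/9.81 = 3327.21 m
apex_dist = R/2 = 3327.21/2 = 1664 m

1664 m


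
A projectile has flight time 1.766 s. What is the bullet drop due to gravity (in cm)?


drop = 0.5*g*t^2 = 0.5*9.81*1.766^2 = 15.2975 m ≈ 1530 cm

1530 cm


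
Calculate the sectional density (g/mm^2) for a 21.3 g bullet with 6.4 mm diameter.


SD = m/d^2 = 21.3/6.4^2 = 0.52 g/mm^2

0.52 g/mm^2


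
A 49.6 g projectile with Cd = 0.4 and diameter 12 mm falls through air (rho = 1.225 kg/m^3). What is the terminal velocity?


A = pi*(d/2)^2 = pi*(12/2000)^2 = 1.13097e-04 m^2
vt = sqrt(2mg/(Cd*rho*A)) = sqrt(2*0.0496*9.81/(0.4 * 1.225 * 1.13097e-04)) = 132.5 m/s

132.5 m/s


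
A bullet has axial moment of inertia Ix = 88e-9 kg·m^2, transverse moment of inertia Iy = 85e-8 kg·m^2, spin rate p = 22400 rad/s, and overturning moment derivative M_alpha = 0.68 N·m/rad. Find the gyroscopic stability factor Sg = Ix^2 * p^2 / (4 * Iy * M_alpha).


Sg = Ix^2 * p^2 / (4 * Iy * M_alpha) = (88e-9)^2 * 22400^2 / (4 * 85e-8 * 0.68) = 1.681

1.681


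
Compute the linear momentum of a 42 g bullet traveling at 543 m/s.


p = m*v = 0.042*543 = 22.81 kg·m/s

22.81 kg·m/s


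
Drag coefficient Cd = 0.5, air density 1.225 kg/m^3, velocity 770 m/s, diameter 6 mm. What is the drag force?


A = pi*(d/2)^2 = pi*(6/2000)^2 = 2.82743e-05 m^2
Fd = 0.5*Cd*rho*A*v^2 = 0.5*0.5*1.225*2.82743e-05*770^2 = 5.134 N

5.134 N


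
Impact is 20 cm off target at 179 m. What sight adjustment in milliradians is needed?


1 mrad subtends 1 cm per 10 m of range, so adj = error_cm / (dist_m / 10) = 20 / (179/10) = 1.117 mrad

1.117 mrad


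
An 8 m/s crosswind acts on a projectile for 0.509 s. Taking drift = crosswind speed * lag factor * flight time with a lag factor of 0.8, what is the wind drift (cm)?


drift = v_wind * lag * t = 8 * 0.8 * 0.509 = 3.2576 m ≈ 325.8 cm

325.8 cm


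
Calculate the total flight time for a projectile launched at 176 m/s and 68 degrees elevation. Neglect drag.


T = 2*v0*sin(theta)/g = 2*176*sin(68°)/9.81 = 33.27 s

33.27 s


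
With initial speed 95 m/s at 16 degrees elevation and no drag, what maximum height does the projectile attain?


H = (v0*sin(theta))^2 / (2g) = (95*sin(16°))^2 / (2*9.81) = 34.95 m

34.95 m


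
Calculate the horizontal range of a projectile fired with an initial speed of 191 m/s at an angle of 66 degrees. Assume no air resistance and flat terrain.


R = v0^2 * sin(2*theta) / g = 191^2 * sin(2*66°) / 9.81 = 2764 m

2764 m


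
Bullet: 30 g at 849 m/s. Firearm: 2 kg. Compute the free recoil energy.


v_r = m_p*v_p/m_gun = 0.03*849/2 = 12.735 m/s, E_r = 0.5*m_gun*v_r^2 = 0.5*2*12.735^2 = 162.2 J

162.2 J


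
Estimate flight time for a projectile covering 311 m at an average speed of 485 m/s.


t = d/v = 311/485 = 0.6412 s

0.6412 s


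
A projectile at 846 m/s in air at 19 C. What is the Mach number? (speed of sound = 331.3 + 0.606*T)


a = 331.3 + 0.606*(19) = 342.814 m/s
M = v/a = 846/342.814 = 2.468

2.468


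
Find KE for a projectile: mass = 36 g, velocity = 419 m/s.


E = 0.5*m*v^2 = 0.5*0.036*419^2 = 3160 J

3160 J


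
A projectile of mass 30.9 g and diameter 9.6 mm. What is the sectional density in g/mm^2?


SD = m/d^2 = 30.9/9.6^2 = 0.3353 g/mm^2

0.3353 g/mm^2


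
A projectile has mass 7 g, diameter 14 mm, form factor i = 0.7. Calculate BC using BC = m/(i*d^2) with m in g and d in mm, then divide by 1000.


BC = m/(i*d^2*1000) = 7/(0.7 * 14^2 * 1000) = 5.102e-05

5.102e-05


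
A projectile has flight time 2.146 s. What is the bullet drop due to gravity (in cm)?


drop = 0.5*g*t^2 = 0.5*9.81*2.146^2 = 22.5891 m ≈ 2259 cm

2259 cm


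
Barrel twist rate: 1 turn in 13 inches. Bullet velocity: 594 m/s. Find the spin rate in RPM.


twist_m = 13*0.0254 = 0.3302 m
spin = v/twist = 594/0.3302 = 1798.91 rev/s
RPM = spin*60 = 1798.91*60 ≈ 107935 RPM

107935 RPM


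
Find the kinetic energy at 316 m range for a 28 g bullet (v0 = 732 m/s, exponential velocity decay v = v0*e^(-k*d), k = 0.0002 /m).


v = v0*exp(-k*d) = 732*exp(-0.0002*316) = 687.169 m/s
E = 0.5*m*v^2 = 0.5*0.028*687.169^2 = 6611 J

6611 J


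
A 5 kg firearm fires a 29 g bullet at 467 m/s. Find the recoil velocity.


v_recoil = m_p * v_p / m_gun = 0.029 * 467 / 5 = 2.709 m/s

2.709 m/s


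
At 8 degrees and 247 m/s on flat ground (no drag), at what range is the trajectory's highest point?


R = v0^2*sin(2*theta)/g = 247^2*sin(2*8°)/9.81 = 1714.21 m
apex_dist = R/2 = 1714.21/2 = 857.1 m

857.1 m


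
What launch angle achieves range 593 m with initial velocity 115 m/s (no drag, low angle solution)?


sin(2*theta) = R*g/v0^2 = 593*9.81/115^2 = 0.439874, theta = arcsin(0.439874)/2 = 13.05°

13.05 degrees


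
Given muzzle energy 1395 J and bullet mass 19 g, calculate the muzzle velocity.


v = sqrt(2*E/m) = sqrt(2*1395/0.019) = 383.2 m/s

383.2 m/s


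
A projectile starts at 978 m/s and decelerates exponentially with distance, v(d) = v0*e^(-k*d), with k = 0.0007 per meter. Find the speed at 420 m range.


v = v0*exp(-k*d) = 978*exp(-0.0007*420) = 728.9 m/s

728.9 m/s


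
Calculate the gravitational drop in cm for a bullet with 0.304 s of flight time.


drop = 0.5*g*t^2 = 0.5*9.81*0.304^2 = 0.4533 m ≈ 45.33 cm

45.33 cm


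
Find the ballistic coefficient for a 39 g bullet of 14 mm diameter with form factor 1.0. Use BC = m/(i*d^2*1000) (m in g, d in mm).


BC = m/(i*d^2*1000) = 39/(1.0 * 14^2 * 1000) = 0.000199

0.000199


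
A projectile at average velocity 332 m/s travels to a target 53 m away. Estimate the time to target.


t = d/v = 53/332 = 0.1596 s

0.1596 s
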